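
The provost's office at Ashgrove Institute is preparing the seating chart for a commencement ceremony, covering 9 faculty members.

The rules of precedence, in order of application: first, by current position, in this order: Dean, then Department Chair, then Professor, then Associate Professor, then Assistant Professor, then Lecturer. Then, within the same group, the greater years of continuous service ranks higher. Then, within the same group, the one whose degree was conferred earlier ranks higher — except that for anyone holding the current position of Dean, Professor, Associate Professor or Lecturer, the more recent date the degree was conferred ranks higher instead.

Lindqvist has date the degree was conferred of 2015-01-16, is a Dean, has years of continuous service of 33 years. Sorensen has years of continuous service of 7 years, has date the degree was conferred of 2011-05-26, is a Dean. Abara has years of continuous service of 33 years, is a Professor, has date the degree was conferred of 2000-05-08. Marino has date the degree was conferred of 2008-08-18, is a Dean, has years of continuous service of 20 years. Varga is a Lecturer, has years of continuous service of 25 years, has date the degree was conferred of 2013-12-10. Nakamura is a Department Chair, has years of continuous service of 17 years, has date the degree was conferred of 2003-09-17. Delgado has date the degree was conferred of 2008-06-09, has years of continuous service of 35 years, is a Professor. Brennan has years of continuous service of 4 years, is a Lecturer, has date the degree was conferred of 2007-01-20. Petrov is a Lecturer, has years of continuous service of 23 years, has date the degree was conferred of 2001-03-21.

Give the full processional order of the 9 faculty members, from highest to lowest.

By current position: Lindqvist, Marino and Sorensen (Dean); then Nakamura (Department Chair); then Delgado and Abara (Professor); then Varga, Petrov and Brennan (Lecturer).
Among Lindqvist, Marino and Sorensen, by years of continuous service (higher first): Lindqvist (33 years) before Marino (20 years) before Sorensen (7 years).
Among Delgado and Abara, by years of continuous service (higher first): Delgado (35 years) before Abara (33 years).
Among Varga, Petrov and Brennan, by years of continuous service (higher first): Varga (25 years) before Petrov (23 years) before Brennan (4 years).
Full order: Lindqvist, Marino, Sorensen, Nakamura, Delgado, Abara, Varga, Petrov, Brennan.

Lindqvist, Marino, Sorensen, Nakamura, Delgado, Abara, Varga, Petrov, Brennan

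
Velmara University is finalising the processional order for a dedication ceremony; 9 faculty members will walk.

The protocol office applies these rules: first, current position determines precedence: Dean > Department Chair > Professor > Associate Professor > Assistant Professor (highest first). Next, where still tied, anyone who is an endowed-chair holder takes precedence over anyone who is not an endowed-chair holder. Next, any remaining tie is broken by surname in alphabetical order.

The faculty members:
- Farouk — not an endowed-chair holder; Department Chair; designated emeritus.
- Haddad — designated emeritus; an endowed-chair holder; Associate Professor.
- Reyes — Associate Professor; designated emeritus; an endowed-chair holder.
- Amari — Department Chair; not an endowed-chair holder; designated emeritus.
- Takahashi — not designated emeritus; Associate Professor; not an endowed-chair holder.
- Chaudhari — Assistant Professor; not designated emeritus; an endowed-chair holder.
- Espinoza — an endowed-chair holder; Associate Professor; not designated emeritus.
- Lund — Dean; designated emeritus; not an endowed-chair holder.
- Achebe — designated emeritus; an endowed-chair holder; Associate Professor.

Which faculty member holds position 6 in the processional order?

By current position: Lund (Dean); then Amari and Farouk (Department Chair); then Achebe, Espinoza, Haddad, Reyes and Takahashi (Associate Professor); then Chaudhari (Assistant Professor).
Amari and Farouk are each not an endowed-chair holder, so the next rule applies.
Among Amari and Farouk, alphabetically by surname: Amari before Farouk.
Among Achebe, Espinoza, Haddad, Reyes and Takahashi, an endowed-chair holder before not an endowed-chair holder: Achebe, Espinoza, Haddad and Reyes (an endowed-chair holder) before Takahashi (not an endowed-chair holder).
Among Achebe, Espinoza, Haddad and Reyes, alphabetically by surname: Achebe before Espinoza before Haddad before Reyes.
Order: Lund, Amari, Farouk, Achebe, Espinoza, Haddad, Reyes, Takahashi, Chaudhari.

Haddad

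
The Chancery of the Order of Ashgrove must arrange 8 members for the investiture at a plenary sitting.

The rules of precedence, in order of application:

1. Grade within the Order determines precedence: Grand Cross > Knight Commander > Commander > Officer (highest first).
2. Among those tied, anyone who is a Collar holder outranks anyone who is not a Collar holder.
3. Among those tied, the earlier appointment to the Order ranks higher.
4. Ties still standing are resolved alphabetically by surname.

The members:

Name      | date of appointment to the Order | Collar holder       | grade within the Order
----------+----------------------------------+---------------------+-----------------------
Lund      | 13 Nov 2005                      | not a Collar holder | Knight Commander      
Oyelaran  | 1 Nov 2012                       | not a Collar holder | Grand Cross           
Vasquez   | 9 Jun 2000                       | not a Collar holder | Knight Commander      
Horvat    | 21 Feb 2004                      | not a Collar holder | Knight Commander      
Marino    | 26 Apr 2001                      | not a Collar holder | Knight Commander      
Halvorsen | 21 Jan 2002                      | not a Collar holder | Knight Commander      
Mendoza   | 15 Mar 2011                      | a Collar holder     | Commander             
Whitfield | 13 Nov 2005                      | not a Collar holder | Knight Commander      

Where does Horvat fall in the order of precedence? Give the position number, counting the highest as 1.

5

By grade within the Order: Oyelaran (Grand Cross); then Vasquez, Marino, Halvorsen, Horvat, Lund and Whitfield (Knight Commander); then Mendoza (Commander).
Vasquez, Marino, Halvorsen, Horvat, Lund and Whitfield are each not a Collar holder, so the next rule applies.
Among Vasquez, Marino, Halvorsen, Horvat, Lund and Whitfield, by date of appointment to the Order (earlier first): Vasquez (9 Jun 2000) before Marino (26 Apr 2001) before Halvorsen (21 Jan 2002) before Horvat (21 Feb 2004) before Lund and Whitfield (13 Nov 2005).
Among Lund and Whitfield, alphabetically by surname: Lund before Whitfield.
Order: Oyelaran, Vasquez, Marino, Halvorsen, Horvat, Lund, Whitfield, Mendoza. So position 5.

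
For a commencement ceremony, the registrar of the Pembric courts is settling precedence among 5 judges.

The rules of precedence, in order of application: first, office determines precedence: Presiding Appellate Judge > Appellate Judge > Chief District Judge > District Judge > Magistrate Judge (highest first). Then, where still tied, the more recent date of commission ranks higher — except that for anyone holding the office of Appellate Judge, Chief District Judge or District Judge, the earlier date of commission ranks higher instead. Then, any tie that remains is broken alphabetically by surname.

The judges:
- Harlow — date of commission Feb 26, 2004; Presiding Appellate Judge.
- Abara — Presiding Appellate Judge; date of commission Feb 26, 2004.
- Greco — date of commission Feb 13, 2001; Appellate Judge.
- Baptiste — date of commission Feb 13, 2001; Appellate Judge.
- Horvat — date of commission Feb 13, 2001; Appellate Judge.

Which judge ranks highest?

Abara

By office: Abara and Harlow (Presiding Appellate Judge); then Baptiste, Greco and Horvat (Appellate Judge).
Abara and Harlow both have date of commission Feb 26, 2004, so the next rule applies.
Among Abara and Harlow, alphabetically by surname: Abara before Harlow.
Baptiste, Greco and Horvat all have date of commission Feb 13, 2001, so the next rule applies.
Among Baptiste, Greco and Horvat, alphabetically by surname: Baptiste before Greco before Horvat.
Order: Abara, Harlow, Baptiste, Greco, Horvat.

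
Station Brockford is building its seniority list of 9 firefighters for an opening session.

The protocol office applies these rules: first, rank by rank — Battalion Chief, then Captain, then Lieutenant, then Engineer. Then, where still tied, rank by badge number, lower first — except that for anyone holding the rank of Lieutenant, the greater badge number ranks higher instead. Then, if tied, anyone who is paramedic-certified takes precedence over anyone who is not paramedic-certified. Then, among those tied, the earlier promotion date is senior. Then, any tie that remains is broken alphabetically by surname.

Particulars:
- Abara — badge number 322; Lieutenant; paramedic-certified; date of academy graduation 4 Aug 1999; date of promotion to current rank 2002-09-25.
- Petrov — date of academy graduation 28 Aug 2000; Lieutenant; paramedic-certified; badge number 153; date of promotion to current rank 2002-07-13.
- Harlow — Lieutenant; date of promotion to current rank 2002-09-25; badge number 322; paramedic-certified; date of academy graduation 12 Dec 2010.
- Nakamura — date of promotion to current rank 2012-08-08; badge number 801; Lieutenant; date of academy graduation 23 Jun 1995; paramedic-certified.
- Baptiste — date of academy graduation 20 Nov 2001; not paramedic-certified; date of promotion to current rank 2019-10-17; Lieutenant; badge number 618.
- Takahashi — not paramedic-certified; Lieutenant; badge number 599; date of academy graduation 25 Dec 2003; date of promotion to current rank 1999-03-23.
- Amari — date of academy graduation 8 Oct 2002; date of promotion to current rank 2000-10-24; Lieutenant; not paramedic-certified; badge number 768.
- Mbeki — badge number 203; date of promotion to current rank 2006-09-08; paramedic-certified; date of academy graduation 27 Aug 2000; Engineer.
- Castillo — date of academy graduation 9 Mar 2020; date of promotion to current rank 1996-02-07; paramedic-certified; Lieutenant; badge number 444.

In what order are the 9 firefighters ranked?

Nakamura, Amari, Baptiste, Takahashi, Castillo, Abara, Harlow, Petrov, Mbeki

By rank: Nakamura, Amari, Baptiste, Takahashi, Castillo, Abara, Harlow and Petrov (Lieutenant); then Mbeki (Engineer).
Among Nakamura, Amari, Baptiste, Takahashi, Castillo, Abara, Harlow and Petrov, by badge number (higher first) (reversed rule for this group): Nakamura (801) before Amari (768) before Baptiste (618) before Takahashi (599) before Castillo (444) before Abara and Harlow (322) before Petrov (153).
Abara and Harlow are each paramedic-certified, so the next rule applies.
Abara and Harlow both have date of promotion to current rank 2002-09-25, so the next rule applies.
Among Abara and Harlow, alphabetically by surname: Abara before Harlow.
Full order: Nakamura, Amari, Baptiste, Takahashi, Castillo, Abara, Harlow, Petrov, Mbeki.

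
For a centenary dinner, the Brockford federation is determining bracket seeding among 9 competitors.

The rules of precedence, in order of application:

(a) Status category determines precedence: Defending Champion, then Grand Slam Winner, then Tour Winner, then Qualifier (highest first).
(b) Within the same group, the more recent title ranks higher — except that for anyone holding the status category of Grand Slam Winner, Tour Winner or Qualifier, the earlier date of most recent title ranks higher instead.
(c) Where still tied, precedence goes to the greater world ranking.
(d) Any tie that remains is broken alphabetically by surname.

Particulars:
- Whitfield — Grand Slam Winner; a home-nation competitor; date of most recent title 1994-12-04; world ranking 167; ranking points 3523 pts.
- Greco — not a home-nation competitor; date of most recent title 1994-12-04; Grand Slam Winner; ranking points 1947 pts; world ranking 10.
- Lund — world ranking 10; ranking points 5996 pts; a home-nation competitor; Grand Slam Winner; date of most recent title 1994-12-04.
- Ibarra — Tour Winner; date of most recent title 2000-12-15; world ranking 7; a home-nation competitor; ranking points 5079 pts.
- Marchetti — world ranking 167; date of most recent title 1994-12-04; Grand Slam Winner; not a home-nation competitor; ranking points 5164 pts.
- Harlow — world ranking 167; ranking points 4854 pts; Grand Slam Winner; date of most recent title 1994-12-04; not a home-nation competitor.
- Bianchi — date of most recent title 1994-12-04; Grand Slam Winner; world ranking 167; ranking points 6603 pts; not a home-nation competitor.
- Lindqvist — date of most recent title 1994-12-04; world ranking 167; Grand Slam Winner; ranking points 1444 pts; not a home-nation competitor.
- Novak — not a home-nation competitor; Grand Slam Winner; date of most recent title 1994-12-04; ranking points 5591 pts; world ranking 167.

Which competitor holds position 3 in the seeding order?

By status category: Bianchi, Harlow, Lindqvist, Marchetti, Novak, Whitfield, Greco and Lund (Grand Slam Winner); then Ibarra (Tour Winner).
Bianchi, Harlow, Lindqvist, Marchetti, Novak, Whitfield, Greco and Lund all have date of most recent title 1994-12-04, so the next rule applies.
Among Bianchi, Harlow, Lindqvist, Marchetti, Novak, Whitfield, Greco and Lund, by world ranking (higher first): Bianchi, Harlow, Lindqvist, Marchetti, Novak and Whitfield (167) before Greco and Lund (10).
Among Bianchi, Harlow, Lindqvist, Marchetti, Novak and Whitfield, alphabetically by surname: Bianchi before Harlow before Lindqvist before Marchetti before Novak before Whitfield.
Among Greco and Lund, alphabetically by surname: Greco before Lund.
Order: Bianchi, Harlow, Lindqvist, Marchetti, Novak, Whitfield, Greco, Lund, Ibarra.

Lindqvist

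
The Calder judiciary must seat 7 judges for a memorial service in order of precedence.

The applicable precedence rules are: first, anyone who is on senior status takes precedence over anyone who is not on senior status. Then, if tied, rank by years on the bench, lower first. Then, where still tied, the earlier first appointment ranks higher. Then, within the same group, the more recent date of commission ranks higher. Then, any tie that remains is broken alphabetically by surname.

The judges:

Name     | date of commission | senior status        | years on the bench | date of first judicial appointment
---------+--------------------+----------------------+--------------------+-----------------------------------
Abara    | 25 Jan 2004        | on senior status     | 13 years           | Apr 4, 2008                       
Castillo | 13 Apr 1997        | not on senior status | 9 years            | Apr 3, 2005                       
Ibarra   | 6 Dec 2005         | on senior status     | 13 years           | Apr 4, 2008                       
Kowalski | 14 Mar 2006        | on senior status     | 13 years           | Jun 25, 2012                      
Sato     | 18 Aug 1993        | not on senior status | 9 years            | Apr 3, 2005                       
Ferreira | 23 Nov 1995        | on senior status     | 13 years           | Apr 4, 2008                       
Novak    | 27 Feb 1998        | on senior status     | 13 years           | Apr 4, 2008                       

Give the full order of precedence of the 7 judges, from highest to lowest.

By the first rule: Ibarra, Abara, Novak, Ferreira and Kowalski (each on senior status); then Castillo and Sato (both not on senior status).
Ibarra, Abara, Novak, Ferreira and Kowalski all have years on the bench 13 years, so the next rule applies.
Among Ibarra, Abara, Novak, Ferreira and Kowalski, by date of first judicial appointment (earlier first): Ibarra, Abara, Novak and Ferreira (Apr 4, 2008) before Kowalski (Jun 25, 2012).
Among Ibarra, Abara, Novak and Ferreira, by date of commission (later first): Ibarra (6 Dec 2005) before Abara (25 Jan 2004) before Novak (27 Feb 1998) before Ferreira (23 Nov 1995).
Castillo and Sato both have years on the bench 9 years, so the next rule applies.
Castillo and Sato both have date of first judicial appointment Apr 3, 2005, so the next rule applies.
Among Castillo and Sato, by date of commission (later first): Castillo (13 Apr 1997) before Sato (18 Aug 1993).
Full order: Ibarra, Abara, Novak, Ferreira, Kowalski, Castillo, Sato.

Ibarra, Abara, Novak, Ferreira, Kowalski, Castillo, Sato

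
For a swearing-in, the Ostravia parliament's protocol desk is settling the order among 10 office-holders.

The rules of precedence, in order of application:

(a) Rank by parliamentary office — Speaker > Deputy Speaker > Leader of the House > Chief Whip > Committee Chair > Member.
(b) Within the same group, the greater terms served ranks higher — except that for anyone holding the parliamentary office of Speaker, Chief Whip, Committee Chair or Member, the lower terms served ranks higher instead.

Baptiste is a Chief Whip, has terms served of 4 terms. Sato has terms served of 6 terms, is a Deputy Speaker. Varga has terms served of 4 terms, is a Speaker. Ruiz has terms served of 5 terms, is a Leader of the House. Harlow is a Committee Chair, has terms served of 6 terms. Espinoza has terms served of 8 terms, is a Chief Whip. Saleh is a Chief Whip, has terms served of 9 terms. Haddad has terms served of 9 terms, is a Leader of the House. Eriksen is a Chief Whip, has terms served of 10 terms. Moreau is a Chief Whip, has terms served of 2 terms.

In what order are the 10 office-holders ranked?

Varga, Sato, Haddad, Ruiz, Moreau, Baptiste, Espinoza, Saleh, Eriksen, Harlow

By parliamentary office: Varga (Speaker); then Sato (Deputy Speaker); then Haddad and Ruiz (Leader of the House); then Moreau, Baptiste, Espinoza, Saleh and Eriksen (Chief Whip); then Harlow (Committee Chair).
Among Haddad and Ruiz, by terms served (higher first): Haddad (9 terms) before Ruiz (5 terms).
Among Moreau, Baptiste, Espinoza, Saleh and Eriksen, by terms served (lower first) (reversed rule for this group): Moreau (2 terms) before Baptiste (4 terms) before Espinoza (8 terms) before Saleh (9 terms) before Eriksen (10 terms).
Full order: Varga, Sato, Haddad, Ruiz, Moreau, Baptiste, Espinoza, Saleh, Eriksen, Harlow.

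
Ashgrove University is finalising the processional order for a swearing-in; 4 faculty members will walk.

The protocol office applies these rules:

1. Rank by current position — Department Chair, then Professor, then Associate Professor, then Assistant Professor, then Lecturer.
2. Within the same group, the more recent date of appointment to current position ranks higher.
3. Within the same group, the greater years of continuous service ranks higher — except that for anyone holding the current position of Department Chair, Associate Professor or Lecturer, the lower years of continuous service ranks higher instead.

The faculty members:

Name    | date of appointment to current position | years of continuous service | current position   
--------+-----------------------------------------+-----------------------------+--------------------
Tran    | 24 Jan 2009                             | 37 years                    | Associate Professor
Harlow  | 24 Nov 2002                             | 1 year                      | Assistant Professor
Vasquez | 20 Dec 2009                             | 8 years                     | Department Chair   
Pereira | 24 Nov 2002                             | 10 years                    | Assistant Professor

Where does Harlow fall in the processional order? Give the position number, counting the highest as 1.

4

By current position: Vasquez (Department Chair); then Tran (Associate Professor); then Pereira and Harlow (Assistant Professor).
Pereira and Harlow both have date of appointment to current position 24 Nov 2002, so the next rule applies.
Among Pereira and Harlow, by years of continuous service (higher first): Pereira (10 years) before Harlow (1 year).
Order: Vasquez, Tran, Pereira, Harlow. So position 4.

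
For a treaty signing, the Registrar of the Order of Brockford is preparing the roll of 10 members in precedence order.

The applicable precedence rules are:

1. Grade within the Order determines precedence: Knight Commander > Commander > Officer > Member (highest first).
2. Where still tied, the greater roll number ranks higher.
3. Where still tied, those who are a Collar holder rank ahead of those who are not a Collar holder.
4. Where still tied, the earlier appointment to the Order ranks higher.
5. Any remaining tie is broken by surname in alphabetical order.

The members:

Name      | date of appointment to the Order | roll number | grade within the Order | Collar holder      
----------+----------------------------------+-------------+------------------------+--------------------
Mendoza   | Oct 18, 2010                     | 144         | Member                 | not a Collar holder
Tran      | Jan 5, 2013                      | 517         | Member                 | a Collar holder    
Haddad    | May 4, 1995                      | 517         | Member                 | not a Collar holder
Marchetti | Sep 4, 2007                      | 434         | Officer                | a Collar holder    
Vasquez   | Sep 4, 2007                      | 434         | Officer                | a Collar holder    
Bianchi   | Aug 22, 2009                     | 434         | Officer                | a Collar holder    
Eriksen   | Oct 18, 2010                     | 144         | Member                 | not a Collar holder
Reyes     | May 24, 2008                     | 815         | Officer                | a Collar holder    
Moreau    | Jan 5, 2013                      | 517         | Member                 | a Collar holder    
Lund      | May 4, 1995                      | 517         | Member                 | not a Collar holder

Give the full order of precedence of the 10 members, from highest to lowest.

By grade within the Order: Reyes, Marchetti, Vasquez and Bianchi (Officer); then Moreau, Tran, Haddad, Lund, Eriksen and Mendoza (Member).
Among Reyes, Marchetti, Vasquez and Bianchi, by roll number (higher first): Reyes (815) before Marchetti, Vasquez and Bianchi (434).
Marchetti, Vasquez and Bianchi are each a Collar holder, so the next rule applies.
Among Marchetti, Vasquez and Bianchi, by date of appointment to the Order (earlier first): Marchetti and Vasquez (Sep 4, 2007) before Bianchi (Aug 22, 2009).
Among Marchetti and Vasquez, alphabetically by surname: Marchetti before Vasquez.
Among Moreau, Tran, Haddad, Lund, Eriksen and Mendoza, by roll number (higher first): Moreau, Tran, Haddad and Lund (517) before Eriksen and Mendoza (144).
Among Moreau, Tran, Haddad and Lund, a Collar holder before not a Collar holder: Moreau and Tran (a Collar holder) before Haddad and Lund (not a Collar holder).
Moreau and Tran both have date of appointment to the Order Jan 5, 2013, so the next rule applies.
Among Moreau and Tran, alphabetically by surname: Moreau before Tran.
Haddad and Lund both have date of appointment to the Order May 4, 1995, so the next rule applies.
Among Haddad and Lund, alphabetically by surname: Haddad before Lund.
Eriksen and Mendoza are each not a Collar holder, so the next rule applies.
Eriksen and Mendoza both have date of appointment to the Order Oct 18, 2010, so the next rule applies.
Among Eriksen and Mendoza, alphabetically by surname: Eriksen before Mendoza.
Full order: Reyes, Marchetti, Vasquez, Bianchi, Moreau, Tran, Haddad, Lund, Eriksen, Mendoza.

Reyes, Marchetti, Vasquez, Bianchi, Moreau, Tran, Haddad, Lund, Eriksen, Mendoza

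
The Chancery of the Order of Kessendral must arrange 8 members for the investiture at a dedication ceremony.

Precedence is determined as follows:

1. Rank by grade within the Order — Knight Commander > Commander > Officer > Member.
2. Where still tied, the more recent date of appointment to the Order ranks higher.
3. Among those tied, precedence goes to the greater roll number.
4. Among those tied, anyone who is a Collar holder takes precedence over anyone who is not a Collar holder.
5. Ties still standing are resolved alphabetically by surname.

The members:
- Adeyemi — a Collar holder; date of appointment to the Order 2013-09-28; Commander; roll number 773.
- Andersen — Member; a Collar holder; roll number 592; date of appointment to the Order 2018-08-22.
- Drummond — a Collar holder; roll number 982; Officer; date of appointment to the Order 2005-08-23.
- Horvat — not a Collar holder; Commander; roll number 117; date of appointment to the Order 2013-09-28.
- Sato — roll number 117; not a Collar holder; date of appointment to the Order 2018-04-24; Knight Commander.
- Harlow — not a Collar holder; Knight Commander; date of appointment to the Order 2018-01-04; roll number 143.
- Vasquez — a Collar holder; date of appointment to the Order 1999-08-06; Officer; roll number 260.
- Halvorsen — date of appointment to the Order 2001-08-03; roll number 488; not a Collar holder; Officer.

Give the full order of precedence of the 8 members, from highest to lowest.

By grade within the Order: Sato and Harlow (Knight Commander); then Adeyemi and Horvat (Commander); then Drummond, Halvorsen and Vasquez (Officer); then Andersen (Member).
Among Sato and Harlow, by date of appointment to the Order (later first): Sato (2018-04-24) before Harlow (2018-01-04).
Adeyemi and Horvat both have date of appointment to the Order 2013-09-28, so the next rule applies.
Among Adeyemi and Horvat, by roll number (higher first): Adeyemi (773) before Horvat (117).
Among Drummond, Halvorsen and Vasquez, by date of appointment to the Order (later first): Drummond (2005-08-23) before Halvorsen (2001-08-03) before Vasquez (1999-08-06).
Full order: Sato, Harlow, Adeyemi, Horvat, Drummond, Halvorsen, Vasquez, Andersen.

Sato, Harlow, Adeyemi, Horvat, Drummond, Halvorsen, Vasquez, Andersen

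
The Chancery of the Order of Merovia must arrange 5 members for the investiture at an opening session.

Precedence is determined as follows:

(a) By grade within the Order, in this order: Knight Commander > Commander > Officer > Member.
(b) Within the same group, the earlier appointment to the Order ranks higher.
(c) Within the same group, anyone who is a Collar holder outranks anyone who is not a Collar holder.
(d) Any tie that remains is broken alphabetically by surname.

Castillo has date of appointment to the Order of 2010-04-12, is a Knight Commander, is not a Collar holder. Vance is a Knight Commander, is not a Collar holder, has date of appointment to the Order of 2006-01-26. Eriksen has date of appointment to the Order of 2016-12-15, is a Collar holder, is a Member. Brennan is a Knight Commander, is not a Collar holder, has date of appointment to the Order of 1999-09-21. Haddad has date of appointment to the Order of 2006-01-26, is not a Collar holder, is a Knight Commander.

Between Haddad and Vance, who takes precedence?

Haddad

By grade within the Order: Brennan, Haddad, Vance and Castillo (Knight Commander); then Eriksen (Member).
Among Brennan, Haddad, Vance and Castillo, by date of appointment to the Order (earlier first): Brennan (1999-09-21) before Haddad and Vance (2006-01-26) before Castillo (2010-04-12).
Haddad and Vance are each not a Collar holder, so the next rule applies.
Among Haddad and Vance, alphabetically by surname: Haddad before Vance.
So Haddad takes precedence.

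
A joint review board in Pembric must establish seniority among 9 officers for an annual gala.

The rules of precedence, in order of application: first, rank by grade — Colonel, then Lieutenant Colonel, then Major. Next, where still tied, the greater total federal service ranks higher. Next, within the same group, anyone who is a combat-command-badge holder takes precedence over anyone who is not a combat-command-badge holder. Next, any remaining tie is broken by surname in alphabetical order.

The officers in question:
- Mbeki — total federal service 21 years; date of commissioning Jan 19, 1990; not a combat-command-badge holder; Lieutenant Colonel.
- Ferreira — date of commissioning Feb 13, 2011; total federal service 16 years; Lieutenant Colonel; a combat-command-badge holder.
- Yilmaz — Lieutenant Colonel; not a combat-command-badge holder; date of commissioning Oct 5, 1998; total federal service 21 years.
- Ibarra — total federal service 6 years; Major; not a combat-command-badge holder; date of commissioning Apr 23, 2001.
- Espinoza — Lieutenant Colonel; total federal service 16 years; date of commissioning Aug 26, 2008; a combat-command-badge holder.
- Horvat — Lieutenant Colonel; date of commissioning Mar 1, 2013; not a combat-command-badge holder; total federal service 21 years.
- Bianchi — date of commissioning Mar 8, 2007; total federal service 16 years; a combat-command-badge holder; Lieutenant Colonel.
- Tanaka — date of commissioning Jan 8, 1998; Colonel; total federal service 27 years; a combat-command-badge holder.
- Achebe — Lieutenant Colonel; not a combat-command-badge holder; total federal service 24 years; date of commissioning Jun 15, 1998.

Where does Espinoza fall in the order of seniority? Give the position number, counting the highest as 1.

By grade: Tanaka (Colonel); then Achebe, Horvat, Mbeki, Yilmaz, Bianchi, Espinoza and Ferreira (Lieutenant Colonel); then Ibarra (Major).
Among Achebe, Horvat, Mbeki, Yilmaz, Bianchi, Espinoza and Ferreira, by total federal service (higher first): Achebe (24 years) before Horvat, Mbeki and Yilmaz (21 years) before Bianchi, Espinoza and Ferreira (16 years).
Horvat, Mbeki and Yilmaz are each not a combat-command-badge holder, so the next rule applies.
Among Horvat, Mbeki and Yilmaz, alphabetically by surname: Horvat before Mbeki before Yilmaz.
Bianchi, Espinoza and Ferreira are each a combat-command-badge holder, so the next rule applies.
Among Bianchi, Espinoza and Ferreira, alphabetically by surname: Bianchi before Espinoza before Ferreira.
Order: Tanaka, Achebe, Horvat, Mbeki, Yilmaz, Bianchi, Espinoza, Ferreira, Ibarra. So position 7.

7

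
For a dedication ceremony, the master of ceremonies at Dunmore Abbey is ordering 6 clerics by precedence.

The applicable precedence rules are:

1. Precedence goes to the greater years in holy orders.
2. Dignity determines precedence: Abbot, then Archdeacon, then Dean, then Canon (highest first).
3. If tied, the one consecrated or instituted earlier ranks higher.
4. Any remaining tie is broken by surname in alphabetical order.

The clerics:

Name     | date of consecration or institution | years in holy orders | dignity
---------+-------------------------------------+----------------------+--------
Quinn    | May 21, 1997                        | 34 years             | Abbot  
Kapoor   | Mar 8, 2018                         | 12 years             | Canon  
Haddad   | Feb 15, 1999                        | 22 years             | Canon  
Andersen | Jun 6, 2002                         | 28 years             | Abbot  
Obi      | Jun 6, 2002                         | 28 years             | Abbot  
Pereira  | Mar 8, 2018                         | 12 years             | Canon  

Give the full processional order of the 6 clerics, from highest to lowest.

Quinn, Andersen, Obi, Haddad, Kapoor, Pereira

By years in holy orders (higher first): Quinn (34 years); then Andersen and Obi (both 28 years); then Haddad (22 years); then Kapoor and Pereira (both 12 years).
Andersen and Obi are each Abbot, so the next rule applies.
Andersen and Obi both have date of consecration or institution Jun 6, 2002, so the next rule applies.
Among Andersen and Obi, alphabetically by surname: Andersen before Obi.
Kapoor and Pereira are each Canon, so the next rule applies.
Kapoor and Pereira both have date of consecration or institution Mar 8, 2018, so the next rule applies.
Among Kapoor and Pereira, alphabetically by surname: Kapoor before Pereira.
Full order: Quinn, Andersen, Obi, Haddad, Kapoor, Pereira.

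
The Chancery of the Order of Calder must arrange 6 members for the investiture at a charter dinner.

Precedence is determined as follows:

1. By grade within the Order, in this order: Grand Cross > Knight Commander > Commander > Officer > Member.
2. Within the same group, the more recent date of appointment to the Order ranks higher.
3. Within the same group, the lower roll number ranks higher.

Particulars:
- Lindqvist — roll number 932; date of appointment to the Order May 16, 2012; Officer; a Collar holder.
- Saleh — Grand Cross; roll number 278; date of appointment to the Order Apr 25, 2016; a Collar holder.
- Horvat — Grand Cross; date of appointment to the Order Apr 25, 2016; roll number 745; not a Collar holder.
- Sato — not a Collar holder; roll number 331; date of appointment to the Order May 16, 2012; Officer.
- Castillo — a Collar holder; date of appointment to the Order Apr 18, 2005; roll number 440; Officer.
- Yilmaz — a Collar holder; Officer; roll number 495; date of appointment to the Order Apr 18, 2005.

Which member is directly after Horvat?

By grade within the Order: Saleh and Horvat (Grand Cross); then Sato, Lindqvist, Castillo and Yilmaz (Officer).
Saleh and Horvat both have date of appointment to the Order Apr 25, 2016, so the next rule applies.
Among Saleh and Horvat, by roll number (lower first): Saleh (278) before Horvat (745).
Among Sato, Lindqvist, Castillo and Yilmaz, by date of appointment to the Order (later first): Sato and Lindqvist (May 16, 2012) before Castillo and Yilmaz (Apr 18, 2005).
Among Sato and Lindqvist, by roll number (lower first): Sato (331) before Lindqvist (932).
Among Castillo and Yilmaz, by roll number (lower first): Castillo (440) before Yilmaz (495).
Order: Saleh, Horvat, Sato, Lindqvist, Castillo, Yilmaz.

Sato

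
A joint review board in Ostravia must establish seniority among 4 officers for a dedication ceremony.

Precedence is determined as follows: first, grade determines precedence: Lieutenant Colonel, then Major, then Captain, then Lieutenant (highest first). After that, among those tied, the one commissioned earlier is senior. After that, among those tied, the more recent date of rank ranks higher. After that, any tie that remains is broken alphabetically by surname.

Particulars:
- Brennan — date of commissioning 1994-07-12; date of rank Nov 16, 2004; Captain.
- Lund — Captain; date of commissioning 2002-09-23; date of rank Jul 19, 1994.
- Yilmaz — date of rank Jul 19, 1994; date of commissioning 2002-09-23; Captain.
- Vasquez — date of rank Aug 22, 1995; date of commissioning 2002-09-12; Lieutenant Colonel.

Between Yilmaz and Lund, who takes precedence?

By grade: Vasquez (Lieutenant Colonel); then Brennan, Lund and Yilmaz (Captain).
Among Brennan, Lund and Yilmaz, by date of commissioning (earlier first): Brennan (1994-07-12) before Lund and Yilmaz (2002-09-23).
Lund and Yilmaz both have date of rank Jul 19, 1994, so the next rule applies.
Among Lund and Yilmaz, alphabetically by surname: Lund before Yilmaz.
So Lund takes precedence.

Lund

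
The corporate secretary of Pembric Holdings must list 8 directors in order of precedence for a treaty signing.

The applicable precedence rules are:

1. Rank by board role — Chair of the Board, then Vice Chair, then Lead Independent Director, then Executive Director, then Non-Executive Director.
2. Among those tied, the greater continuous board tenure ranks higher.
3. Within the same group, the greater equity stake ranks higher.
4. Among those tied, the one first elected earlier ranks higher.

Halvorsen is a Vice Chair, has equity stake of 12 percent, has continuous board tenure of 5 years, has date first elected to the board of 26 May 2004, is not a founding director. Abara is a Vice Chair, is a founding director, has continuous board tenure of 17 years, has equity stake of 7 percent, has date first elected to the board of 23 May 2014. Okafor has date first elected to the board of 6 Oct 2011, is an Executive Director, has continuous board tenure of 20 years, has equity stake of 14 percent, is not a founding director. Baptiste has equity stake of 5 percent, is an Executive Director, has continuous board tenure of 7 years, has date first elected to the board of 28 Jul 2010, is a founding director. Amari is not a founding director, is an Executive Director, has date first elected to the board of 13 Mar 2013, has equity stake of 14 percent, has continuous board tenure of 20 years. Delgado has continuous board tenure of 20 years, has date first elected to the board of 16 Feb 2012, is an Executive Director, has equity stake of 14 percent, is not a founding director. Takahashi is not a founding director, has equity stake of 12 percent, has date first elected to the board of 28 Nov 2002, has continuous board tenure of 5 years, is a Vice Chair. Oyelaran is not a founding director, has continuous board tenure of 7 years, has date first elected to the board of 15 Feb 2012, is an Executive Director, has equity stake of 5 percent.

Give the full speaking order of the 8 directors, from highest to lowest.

Abara, Takahashi, Halvorsen, Okafor, Delgado, Amari, Baptiste, Oyelaran

By board role: Abara, Takahashi and Halvorsen (Vice Chair); then Okafor, Delgado, Amari, Baptiste and Oyelaran (Executive Director).
Among Abara, Takahashi and Halvorsen, by continuous board tenure (higher first): Abara (17 years) before Takahashi and Halvorsen (5 years).
Takahashi and Halvorsen both have equity stake 12 percent, so the next rule applies.
Among Takahashi and Halvorsen, by date first elected to the board (earlier first): Takahashi (28 Nov 2002) before Halvorsen (26 May 2004).
Among Okafor, Delgado, Amari, Baptiste and Oyelaran, by continuous board tenure (higher first): Okafor, Delgado and Amari (20 years) before Baptiste and Oyelaran (7 years).
Okafor, Delgado and Amari all have equity stake 14 percent, so the next rule applies.
Among Okafor, Delgado and Amari, by date first elected to the board (earlier first): Okafor (6 Oct 2011) before Delgado (16 Feb 2012) before Amari (13 Mar 2013).
Baptiste and Oyelaran both have equity stake 5 percent, so the next rule applies.
Among Baptiste and Oyelaran, by date first elected to the board (earlier first): Baptiste (28 Jul 2010) before Oyelaran (15 Feb 2012).
Full order: Abara, Takahashi, Halvorsen, Okafor, Delgado, Amari, Baptiste, Oyelaran.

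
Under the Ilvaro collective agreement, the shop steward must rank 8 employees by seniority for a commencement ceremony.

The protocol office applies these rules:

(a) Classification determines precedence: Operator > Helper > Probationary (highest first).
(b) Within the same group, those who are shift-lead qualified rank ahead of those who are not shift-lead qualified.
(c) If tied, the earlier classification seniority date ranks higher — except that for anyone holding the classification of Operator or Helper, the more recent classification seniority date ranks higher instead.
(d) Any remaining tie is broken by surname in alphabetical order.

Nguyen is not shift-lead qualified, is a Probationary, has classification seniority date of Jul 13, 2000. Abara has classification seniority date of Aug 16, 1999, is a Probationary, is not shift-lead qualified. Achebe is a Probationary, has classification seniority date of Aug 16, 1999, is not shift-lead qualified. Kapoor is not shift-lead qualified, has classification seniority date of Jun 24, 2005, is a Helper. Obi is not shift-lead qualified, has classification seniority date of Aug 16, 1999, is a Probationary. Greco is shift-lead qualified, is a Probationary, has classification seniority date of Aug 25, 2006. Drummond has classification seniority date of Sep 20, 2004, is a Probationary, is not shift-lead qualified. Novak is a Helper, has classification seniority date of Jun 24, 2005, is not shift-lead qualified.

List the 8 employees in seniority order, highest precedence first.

By classification: Kapoor and Novak (Helper); then Greco, Abara, Achebe, Obi, Nguyen and Drummond (Probationary).
Kapoor and Novak are each not shift-lead qualified, so the next rule applies.
Kapoor and Novak both have classification seniority date Jun 24, 2005, so the next rule applies.
Among Kapoor and Novak, alphabetically by surname: Kapoor before Novak.
Among Greco, Abara, Achebe, Obi, Nguyen and Drummond, shift-lead qualified before not shift-lead qualified: Greco (shift-lead qualified) before Abara, Achebe, Obi, Nguyen and Drummond (not shift-lead qualified).
Among Abara, Achebe, Obi, Nguyen and Drummond, by classification seniority date (earlier first): Abara, Achebe and Obi (Aug 16, 1999) before Nguyen (Jul 13, 2000) before Drummond (Sep 20, 2004).
Among Abara, Achebe and Obi, alphabetically by surname: Abara before Achebe before Obi.
Full order: Kapoor, Novak, Greco, Abara, Achebe, Obi, Nguyen, Drummond.

Kapoor, Novak, Greco, Abara, Achebe, Obi, Nguyen, Drummond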